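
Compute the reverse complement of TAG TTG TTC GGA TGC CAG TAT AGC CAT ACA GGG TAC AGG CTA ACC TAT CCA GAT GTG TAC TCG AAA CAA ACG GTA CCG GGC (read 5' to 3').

Complement each base (A↔T, G↔C): ATCAACAAGCCTACGGTCATATCGGTATGTCCCATGTCCGATTGGATAGGTCTACACATGAGCTTTGTTTGCCATGGCCCG. Then reverse.

5′-GCCCGGTACCGTTTGTTTCGAGTACACATCTGGATAGGTTAGCCTGTACCCTGTATGGCTATACTGGCATCCGAACAACTA-3′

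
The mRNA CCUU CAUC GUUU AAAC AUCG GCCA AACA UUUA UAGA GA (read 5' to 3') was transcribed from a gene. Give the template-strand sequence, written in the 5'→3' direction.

Replace U with T to get the coding DNA strand: CCTTCATCGTTTAAACATCGGCCAAACATTTATAGAGA. The template strand is its reverse complement (complement GGAAGTAGCAAATTTGTAGCCGGTTTGTAAATATCTCT, then reverse).

5'-TCTCTATAAATGTTTGGCCGATGTTTAAACGATGAAGG-3'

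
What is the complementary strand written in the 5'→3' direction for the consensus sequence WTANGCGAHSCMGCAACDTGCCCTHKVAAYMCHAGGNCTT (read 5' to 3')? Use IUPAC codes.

Standard pairs A↔T, G↔C; ambiguity codes pair Y↔R, M↔K, W↔W, S↔S, D↔H, V↔B, N↔N. Complement (WATNCGCTDSGKCGTTGHACGGGADMBTTRKGDTCCNGAA), then reverse for 5'→3'.

5'-AAGNCCTDGKRTTBMDAGGGCAHGTTGCKGSDTCGCNTAW-3'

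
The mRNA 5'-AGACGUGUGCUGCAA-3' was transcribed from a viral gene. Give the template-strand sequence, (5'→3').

5′-TTGCAGCACACGTCT-3′

Replace U with T to get the coding DNA strand: AGACGTGTGCTGCAA. The template strand is its reverse complement (complement TCTGCACACGACGTT, then reverse).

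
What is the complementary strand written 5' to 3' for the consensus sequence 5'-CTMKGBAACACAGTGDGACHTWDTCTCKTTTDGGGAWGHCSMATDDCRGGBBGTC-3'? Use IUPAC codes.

5'-GACVVCCYGHHATKSGDCWTCCCHAAAMGAGAHWADGTCHCACTGTGTTVCMKAG-3'

Standard pairs A↔T, G↔C; ambiguity codes pair R↔Y, M↔K, W↔W, S↔S, B↔V, D↔H. Complement (GAKMCVTTGTGTCACHCTGDAWHAGAGMAAAHCCCTWCDGSKTAHHGYCCVVCAG), then reverse for 5'→3'.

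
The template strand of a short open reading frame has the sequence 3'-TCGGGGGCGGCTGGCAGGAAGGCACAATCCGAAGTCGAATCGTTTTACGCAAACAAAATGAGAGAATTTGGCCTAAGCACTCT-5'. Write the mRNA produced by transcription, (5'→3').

Reading the template 3'→5' as shown, RNA polymerase pairs each base (A→U, T→A, G↔C) to build mRNA 5'→3' directly.

5'-AGCCCCCGCCGACCGUCCUUCCGUGUUAGGCUUCAGCUUAGCAAAAUGCGUUUGUUUUACUCUCUUAAACCGGAUUCGUGAGA-3'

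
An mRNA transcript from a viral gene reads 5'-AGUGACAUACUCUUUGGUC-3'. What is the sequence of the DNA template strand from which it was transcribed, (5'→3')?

Replace U with T to get the coding DNA strand: AGTGACATACTCTTTGGTC. The template strand is its reverse complement (complement TCACTGTATGAGAAACCAG, then reverse).

5'-GACCAAAGAGTATGTCACT-3'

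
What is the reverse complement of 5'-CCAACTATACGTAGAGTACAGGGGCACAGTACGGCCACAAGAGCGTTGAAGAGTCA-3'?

5'-TGACTCTTCAACGCTCTTGTGGCCGTACTGTGCCCCTGTACTCTACGTATAGTTGG-3'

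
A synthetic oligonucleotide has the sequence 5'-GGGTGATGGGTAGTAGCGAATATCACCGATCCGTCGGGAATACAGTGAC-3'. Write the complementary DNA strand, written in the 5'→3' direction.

Pairing A↔T and G↔C gives CCCACTACCCATCATCGCTTATAGTGGCTAGGCAGCCCTTATGTCACTG, running 3'→5'. Reverse for the 5'→3' convention.

5'-GTCACTGTATTCCCGACGGATCGGTGATATTCGCTACTACCCATCACCC-3'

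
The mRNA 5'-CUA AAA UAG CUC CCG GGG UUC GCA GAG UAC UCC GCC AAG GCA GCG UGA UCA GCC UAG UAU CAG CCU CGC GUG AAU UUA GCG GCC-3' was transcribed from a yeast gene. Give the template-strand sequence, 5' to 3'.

5'-GGCCGCTAAATTCACGCGAGGCTGATACTAGGCTGATCACGCTGCCTTGGCGGAGTACTCTGCGAACCCCGGGAGCTATTTTAG-3'

Replace U with T to get the coding DNA strand: CTAAAATAGCTCCCGGGGTTCGCAGAGTACTCCGCCAAGGCAGCGTGATCAGCCTAGTATCAGCCTCGCGTGAATTTAGCGGCC. The template strand is its reverse complement (complement GATTTTATCGAGGGCCCCAAGCGTCTCATGAGGCGGTTCCGTCGCACTAGTCGGATCATAGTCGGAGCGCACTTAAATCGCCGG, then reverse).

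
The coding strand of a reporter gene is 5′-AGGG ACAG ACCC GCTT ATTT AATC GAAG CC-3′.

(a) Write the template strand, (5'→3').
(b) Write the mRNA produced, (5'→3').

(a) 5'-GGCTTCGATTAAATAAGCGGGTCTGTCCCT-3'
(b) 5'-AGGGACAGACCCGCUUAUUUAAUCGAAGCC-3'

(a) The template strand is the reverse complement of the coding strand: complement TCCCTGTCTGGGCGAATAAATTAGCTTCGG, then reverse.
(b) mRNA matches the coding strand with T→U.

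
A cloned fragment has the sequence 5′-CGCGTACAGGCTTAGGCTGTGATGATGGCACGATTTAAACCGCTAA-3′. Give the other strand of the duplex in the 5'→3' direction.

5'-TTAGCGGTTTAAATCGTGCCATCATCACAGCCTAAGCCTGTACGCG-3'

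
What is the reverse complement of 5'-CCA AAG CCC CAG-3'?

Complement each base (A↔T, G↔C): GGTTTCGGGGTC. Then reverse.

5'-CTGGGGCTTTGG-3'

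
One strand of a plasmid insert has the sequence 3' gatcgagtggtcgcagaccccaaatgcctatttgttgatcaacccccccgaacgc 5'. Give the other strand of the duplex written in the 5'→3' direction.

The strand is given 3'→5', so its complement runs 5'→3' in the same left-to-right order: pair each base A↔T, G↔C.

5'-CTAGCTCACCAGCGTCTGGGGTTTACGGATAAACAACTAGTTGGGGGGGCTTGCG-3'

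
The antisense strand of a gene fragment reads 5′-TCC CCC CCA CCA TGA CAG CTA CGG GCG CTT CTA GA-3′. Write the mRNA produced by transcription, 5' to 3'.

The mRNA has the sequence of the coding strand (reverse complement of the template) with T→U. Reverse complement of TCCCCCCCACCATGACAGCTACGGGCGCTTCTAGA is TCTAGAAGCGCCCGTAGCTGTCATGGTGGGGGGGA; then T→U.

5'-UCUAGAAGCGCCCGUAGCUGUCAUGGUGGGGGGGA-3'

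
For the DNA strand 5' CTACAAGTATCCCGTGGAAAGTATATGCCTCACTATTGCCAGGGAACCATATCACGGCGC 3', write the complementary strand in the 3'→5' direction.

3′-GATGTTCATAGGGCACCTTTCATATACGGAGTGATAACGGTCCCTTGGTATAGTGCCGCG-5′

Base-pairing A↔T, G↔C gives the complement. The complementary strand is antiparallel, so paired with a 5'→3' strand it runs 3'→5'.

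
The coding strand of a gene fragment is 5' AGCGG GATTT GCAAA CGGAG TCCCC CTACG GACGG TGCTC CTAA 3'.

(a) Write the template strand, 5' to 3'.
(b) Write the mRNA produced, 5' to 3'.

(a) The template strand is the reverse complement of the coding strand: complement TCGCCCTAAACGTTTGCCTCAGGGGGATGCCTGCCACGAGGATT, then reverse.
(b) mRNA matches the coding strand with T→U.

(a) 5'-TTAGGAGCACCGTCCGTAGGGGGACTCCGTTTGCAAATCCCGCT-3'
(b) 5'-AGCGGGAUUUGCAAACGGAGUCCCCCUACGGACGGUGCUCCUAA-3'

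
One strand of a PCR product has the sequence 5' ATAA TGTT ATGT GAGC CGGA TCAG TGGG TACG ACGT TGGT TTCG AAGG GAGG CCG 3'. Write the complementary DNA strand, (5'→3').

5'-CGGCCTCCCTTCGAAACCAACGTCGTACCCACTGATCCGGCTCACATAACATTAT-3'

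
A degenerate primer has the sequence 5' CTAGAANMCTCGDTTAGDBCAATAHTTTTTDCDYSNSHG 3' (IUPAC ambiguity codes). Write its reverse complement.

Standard pairs A↔T, G↔C; ambiguity codes pair Y↔R, M↔K, S↔S, B↔V, D↔H, N↔N. Complement (GATCTTNKGAGCHAATCHVGTTATDAAAAAHGHRSNSDC), then reverse for 5'→3'.

5'-CDSNSRHGHAAAAADTATTGVHCTAAHCGAGKNTTCTAG-3'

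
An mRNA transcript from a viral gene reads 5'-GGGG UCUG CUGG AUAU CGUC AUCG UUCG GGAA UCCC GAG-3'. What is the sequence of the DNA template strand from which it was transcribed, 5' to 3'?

Replace U with T to get the coding DNA strand: GGGGTCTGCTGGATATCGTCATCGTTCGGGAATCCCGAG. The template strand is its reverse complement (complement CCCCAGACGACCTATAGCAGTAGCAAGCCCTTAGGGCTC, then reverse).

5'-CTCGGGATTCCCGAACGATGACGATATCCAGCAGACCCC-3'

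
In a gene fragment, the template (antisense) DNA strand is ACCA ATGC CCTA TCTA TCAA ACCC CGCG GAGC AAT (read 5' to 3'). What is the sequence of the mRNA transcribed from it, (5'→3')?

The mRNA has the sequence of the coding strand (reverse complement of the template) with T→U. Reverse complement of ACCAATGCCCTATCTATCAAACCCCGCGGAGCAAT is ATTGCTCCGCGGGGTTTGATAGATAGGGCATTGGT; then T→U.

5'-AUUGCUCCGCGGGGUUUGAUAGAUAGGGCAUUGGU-3'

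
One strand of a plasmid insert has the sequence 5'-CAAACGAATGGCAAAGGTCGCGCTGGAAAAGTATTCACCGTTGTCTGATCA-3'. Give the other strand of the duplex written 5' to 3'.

The complement of CAAACGAATGGCAAAGGTCGCGCTGGAAAAGTATTCACCGTTGTCTGATCA is GTTTGCTTACCGTTTCCAGCGCGACCTTTTCATAAGTGGCAACAGACTAGT (A↔T, G↔C). DNA strands are antiparallel, so the complementary strand runs 3'→5'; reversing gives the 5'→3' form.

5'-TGATCAGACAACGGTGAATACTTTTCCAGCGCGACCTTTGCCATTCGTTTG-3'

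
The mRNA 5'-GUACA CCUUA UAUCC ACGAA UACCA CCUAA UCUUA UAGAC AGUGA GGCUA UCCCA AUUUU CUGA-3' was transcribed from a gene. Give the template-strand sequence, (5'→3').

5'-TCAGAAAATTGGGATAGCCTCACTGTCTATAAGATTAGGTGGTATTCGTGGATATAAGGTGTAC-3'

Replace U with T to get the coding DNA strand: GTACACCTTATATCCACGAATACCACCTAATCTTATAGACAGTGAGGCTATCCCAATTTTCTGA. The template strand is its reverse complement (complement CATGTGGAATATAGGTGCTTATGGTGGATTAGAATATCTGTCACTCCGATAGGGTTAAAAGACT, then reverse).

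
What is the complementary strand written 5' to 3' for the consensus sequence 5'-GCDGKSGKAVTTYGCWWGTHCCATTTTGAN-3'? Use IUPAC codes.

5'-NTCAAAATGGDACWWGCRAABTMCSMCHGC-3'

Standard pairs A↔T, G↔C; ambiguity codes pair Y↔R, K↔M, W↔W, S↔S, D↔H, V↔B, N↔N. Complement (CGHCMSCMTBAARCGWWCADGGTAAAACTN), then reverse for 5'→3'.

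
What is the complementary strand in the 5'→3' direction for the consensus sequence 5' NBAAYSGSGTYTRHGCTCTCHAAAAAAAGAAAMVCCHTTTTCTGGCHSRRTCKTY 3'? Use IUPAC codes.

5'-RAMGAYYSDGCCAGAAAADGGBKTTTCTTTTTTTDGAGAGCDYARACSCSRTTVN-3'

Standard pairs A↔T, G↔C; ambiguity codes pair R↔Y, M↔K, S↔S, B↔V, H↔D, N↔N. Complement (NVTTRSCSCARAYDCGAGAGDTTTTTTTCTTTKBGGDAAAAGACCGDSYYAGMAR), then reverse for 5'→3'.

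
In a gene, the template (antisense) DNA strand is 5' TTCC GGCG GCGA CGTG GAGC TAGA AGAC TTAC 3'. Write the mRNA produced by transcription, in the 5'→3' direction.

5'-GUAAGUCUUCUAGCUCCACGUCGCCGCCGGAA-3'

RNA polymerase reads the template 3'→5' and synthesizes mRNA 5'→3' by base-pairing (A→U, T→A, G↔C). The complement of the template is AAGGCCGCCGCTGCACCTCGATCTTCTGAATG; antiparallel, so 5'→3' the coding strand is GTAAGTCTTCTAGCTCCACGTCGCCGCCGGAA. Replace T with U for the mRNA.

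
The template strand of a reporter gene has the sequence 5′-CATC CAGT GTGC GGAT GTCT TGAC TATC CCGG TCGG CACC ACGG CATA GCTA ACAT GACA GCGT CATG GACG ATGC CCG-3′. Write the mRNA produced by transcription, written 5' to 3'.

The mRNA has the sequence of the coding strand (reverse complement of the template) with T→U. Reverse complement of CATCCAGTGTGCGGATGTCTTGACTATCCCGGTCGGCACCACGGCATAGCTAACATGACAGCGTCATGGACGATGCCCG is CGGGCATCGTCCATGACGCTGTCATGTTAGCTATGCCGTGGTGCCGACCGGGATAGTCAAGACATCCGCACACTGGATG; then T→U.

5'-CGGGCAUCGUCCAUGACGCUGUCAUGUUAGCUAUGCCGUGGUGCCGACCGGGAUAGUCAAGACAUCCGCACACUGGAUG-3'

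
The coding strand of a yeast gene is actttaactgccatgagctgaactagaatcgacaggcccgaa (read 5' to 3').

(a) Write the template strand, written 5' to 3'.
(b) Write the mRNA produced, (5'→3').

(a) 5'-TTCGGGCCTGTCGATTCTAGTTCAGCTCATGGCAGTTAAAGT-3'
(b) 5'-ACUUUAACUGCCAUGAGCUGAACUAGAAUCGACAGGCCCGAA-3'

(a) The template strand is the reverse complement of the coding strand: complement TGAAATTGACGGTACTCGACTTGATCTTAGCTGTCCGGGCTT, then reverse.
(b) mRNA matches the coding strand with T→U.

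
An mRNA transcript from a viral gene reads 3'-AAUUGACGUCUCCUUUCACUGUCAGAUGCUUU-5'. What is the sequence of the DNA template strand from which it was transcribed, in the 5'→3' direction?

Written 5'→3' the mRNA is UUUCGUAGACUGUCACUUUCCUCUGCAGUUAA, so the coding DNA strand is TTTCGTAGACTGTCACTTTCCTCTGCAGTTAA. The template is its reverse complement.

5′-TTAACTGCAGAGGAAAGTGACAGTCTACGAAA-3′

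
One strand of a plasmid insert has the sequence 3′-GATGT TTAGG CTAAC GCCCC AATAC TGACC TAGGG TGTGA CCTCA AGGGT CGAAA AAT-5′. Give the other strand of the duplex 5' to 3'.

5′-CTACAAATCCGATTGCGGGGTTATGACTGGATCCCACACTGGAGTTCCCAGCTTTTTA-3′

The strand is given 3'→5', so its complement runs 5'→3' in the same left-to-right order: pair each base A↔T, G↔C.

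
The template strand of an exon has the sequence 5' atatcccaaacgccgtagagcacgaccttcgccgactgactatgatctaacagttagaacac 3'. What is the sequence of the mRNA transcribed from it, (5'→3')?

5'-GUGUUCUAACUGUUAGAUCAUAGUCAGUCGGCGAAGGUCGUGCUCUACGGCGUUUGGGAUAU-3'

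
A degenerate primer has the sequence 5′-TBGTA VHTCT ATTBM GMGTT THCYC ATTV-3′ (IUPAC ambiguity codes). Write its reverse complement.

5'-BAATGRGDAAACKCKVAATAGADBTACVA-3'

Standard pairs A↔T, G↔C; ambiguity codes pair Y↔R, M↔K, B↔V, H↔D. Complement (AVCATBDAGATAAVKCKCAAADGRGTAAB), then reverse for 5'→3'.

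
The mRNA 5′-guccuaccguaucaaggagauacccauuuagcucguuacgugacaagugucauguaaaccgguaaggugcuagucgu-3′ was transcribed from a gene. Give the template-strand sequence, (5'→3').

Replace U with T to get the coding DNA strand: GTCCTACCGTATCAAGGAGATACCCATTTAGCTCGTTACGTGACAAGTGTCATGTAAACCGGTAAGGTGCTAGTCGT. The template strand is its reverse complement (complement CAGGATGGCATAGTTCCTCTATGGGTAAATCGAGCAATGCACTGTTCACAGTACATTTGGCCATTCCACGATCAGCA, then reverse).

5′-ACGACTAGCACCTTACCGGTTTACATGACACTTGTCACGTAACGAGCTAAATGGGTATCTCCTTGATACGGTAGGAC-3′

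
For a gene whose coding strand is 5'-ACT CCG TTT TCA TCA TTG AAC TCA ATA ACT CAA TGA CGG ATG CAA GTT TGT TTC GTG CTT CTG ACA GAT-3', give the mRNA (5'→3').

The mRNA is synthesized from the template strand, so it matches the coding strand with T replaced by U.

5'-ACUCCGUUUUCAUCAUUGAACUCAAUAACUCAAUGACGGAUGCAAGUUUGUUUCGUGCUUCUGACAGAU-3'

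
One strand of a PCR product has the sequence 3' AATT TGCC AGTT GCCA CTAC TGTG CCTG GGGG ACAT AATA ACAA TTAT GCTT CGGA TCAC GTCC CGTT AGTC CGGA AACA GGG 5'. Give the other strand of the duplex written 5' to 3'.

5′-TTAAACGGTCAACGGTGATGACACGGACCCCCTGTATTATTGTTAATACGAAGCCTAGTGCAGGGCAATCAGGCCTTTGTCCC-3′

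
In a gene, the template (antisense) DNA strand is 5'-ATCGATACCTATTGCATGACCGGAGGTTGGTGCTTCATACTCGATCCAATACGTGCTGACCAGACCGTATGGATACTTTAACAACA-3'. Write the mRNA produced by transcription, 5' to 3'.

5'-UGUUGUUAAAGUAUCCAUACGGUCUGGUCAGCACGUAUUGGAUCGAGUAUGAAGCACCAACCUCCGGUCAUGCAAUAGGUAUCGAU-3'

RNA polymerase reads the template 3'→5' and synthesizes mRNA 5'→3' by base-pairing (A→U, T→A, G↔C). The complement of the template is TAGCTATGGATAACGTACTGGCCTCCAACCACGAAGTATGAGCTAGGTTATGCACGACTGGTCTGGCATACCTATGAAATTGTTGT; antiparallel, so 5'→3' the coding strand is TGTTGTTAAAGTATCCATACGGTCTGGTCAGCACGTATTGGATCGAGTATGAAGCACCAACCTCCGGTCATGCAATAGGTATCGAT. Replace T with U for the mRNA.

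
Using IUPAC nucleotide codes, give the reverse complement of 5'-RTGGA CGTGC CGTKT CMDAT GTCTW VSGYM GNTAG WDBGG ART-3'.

Standard pairs A↔T, G↔C; ambiguity codes pair R↔Y, M↔K, W↔W, S↔S, B↔V, D↔H, N↔N. Complement (YACCTGCACGGCAMAGKHTACAGAWBSCRKCNATCWHVCCTYA), then reverse for 5'→3'.

5'-AYTCCVHWCTANCKRCSBWAGACATHKGAMACGGCACGTCCAY-3'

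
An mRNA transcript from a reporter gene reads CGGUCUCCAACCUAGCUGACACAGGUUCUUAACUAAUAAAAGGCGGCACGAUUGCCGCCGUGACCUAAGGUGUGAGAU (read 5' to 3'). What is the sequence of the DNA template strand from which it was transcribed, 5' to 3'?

Replace U with T to get the coding DNA strand: CGGTCTCCAACCTAGCTGACACAGGTTCTTAACTAATAAAAGGCGGCACGATTGCCGCCGTGACCTAAGGTGTGAGAT. The template strand is its reverse complement (complement GCCAGAGGTTGGATCGACTGTGTCCAAGAATTGATTATTTTCCGCCGTGCTAACGGCGGCACTGGATTCCACACTCTA, then reverse).

5′-ATCTCACACCTTAGGTCACGGCGGCAATCGTGCCGCCTTTTATTAGTTAAGAACCTGTGTCAGCTAGGTTGGAGACCG-3′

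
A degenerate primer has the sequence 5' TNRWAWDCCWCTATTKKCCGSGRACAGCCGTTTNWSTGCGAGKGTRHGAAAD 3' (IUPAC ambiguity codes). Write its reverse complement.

5'-HTTTCDYACMCTCGCASWNAAACGGCTGTYCSCGGMMAATAGWGGHWTWYNA-3'

Standard pairs A↔T, G↔C; ambiguity codes pair R↔Y, K↔M, W↔W, S↔S, D↔H, N↔N. Complement (ANYWTWHGGWGATAAMMGGCSCYTGTCGGCAAANWSACGCTCMCAYDCTTTH), then reverse for 5'→3'.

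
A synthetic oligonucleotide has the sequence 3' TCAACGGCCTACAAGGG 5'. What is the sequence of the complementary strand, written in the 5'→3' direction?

5′-AGTTGCCGGATGTTCCC-3′

The strand is given 3'→5', so its complement runs 5'→3' in the same left-to-right order: pair each base A↔T, G↔C.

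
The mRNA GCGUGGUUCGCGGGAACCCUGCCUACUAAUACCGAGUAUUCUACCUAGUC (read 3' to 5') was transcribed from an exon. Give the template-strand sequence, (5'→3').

Written 5'→3' the mRNA is CUGAUCCAUCUUAUGAGCCAUAAUCAUCCGUCCCAAGGGCGCUUGGUGCG, so the coding DNA strand is CTGATCCATCTTATGAGCCATAATCATCCGTCCCAAGGGCGCTTGGTGCG. The template is its reverse complement.

5'-CGCACCAAGCGCCCTTGGGACGGATGATTATGGCTCATAAGATGGATCAG-3'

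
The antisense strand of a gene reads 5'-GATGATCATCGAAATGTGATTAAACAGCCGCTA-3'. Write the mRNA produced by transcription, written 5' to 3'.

5′-UAGCGGCUGUUUAAUCACAUUUCGAUGAUCAUC-3′

RNA polymerase reads the template 3'→5' and synthesizes mRNA 5'→3' by base-pairing (A→U, T→A, G↔C). The complement of the template is CTACTAGTAGCTTTACACTAATTTGTCGGCGAT; antiparallel, so 5'→3' the coding strand is TAGCGGCTGTTTAATCACATTTCGATGATCATC. Replace T with U for the mRNA.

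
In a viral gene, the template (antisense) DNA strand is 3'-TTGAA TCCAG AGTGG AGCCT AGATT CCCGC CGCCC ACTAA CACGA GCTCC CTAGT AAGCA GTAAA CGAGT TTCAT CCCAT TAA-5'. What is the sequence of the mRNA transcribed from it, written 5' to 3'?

5'-AACUUAGGUCUCACCUCGGAUCUAAGGGCGGCGGGUGAUUGUGCUCGAGGGAUCAUUCGUCAUUUGCUCAAAGUAGGGUAAUU-3'

Reading the template 3'→5' as shown, RNA polymerase pairs each base (A→U, T→A, G↔C) to build mRNA 5'→3' directly.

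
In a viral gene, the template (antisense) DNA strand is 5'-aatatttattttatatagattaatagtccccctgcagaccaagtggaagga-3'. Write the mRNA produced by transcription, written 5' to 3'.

RNA polymerase reads the template 3'→5' and synthesizes mRNA 5'→3' by base-pairing (A→U, T→A, G↔C). The complement of the template is TTATAAATAAAATATATCTAATTATCAGGGGGACGTCTGGTTCACCTTCCT; antiparallel, so 5'→3' the coding strand is TCCTTCCACTTGGTCTGCAGGGGGACTATTAATCTATATAAAATAAATATT. Replace T with U for the mRNA.

5'-UCCUUCCACUUGGUCUGCAGGGGGACUAUUAAUCUAUAUAAAAUAAAUAUU-3'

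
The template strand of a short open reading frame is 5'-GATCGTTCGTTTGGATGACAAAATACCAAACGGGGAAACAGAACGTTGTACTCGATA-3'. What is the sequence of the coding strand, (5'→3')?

The coding strand is complementary and antiparallel to the template: take the complement (A↔T, G↔C) and reverse.

5'-TATCGAGTACAACGTTCTGTTTCCCCGTTTGGTATTTTGTCATCCAAACGAACGATC-3'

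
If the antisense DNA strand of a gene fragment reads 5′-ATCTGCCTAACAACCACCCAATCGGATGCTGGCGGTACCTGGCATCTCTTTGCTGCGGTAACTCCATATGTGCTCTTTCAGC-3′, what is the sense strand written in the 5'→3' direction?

5'-GCTGAAAGAGCACATATGGAGTTACCGCAGCAAAGAGATGCCAGGTACCGCCAGCATCCGATTGGGTGGTTGTTAGGCAGAT-3'

The coding strand is complementary and antiparallel to the template: take the complement (A↔T, G↔C) and reverse.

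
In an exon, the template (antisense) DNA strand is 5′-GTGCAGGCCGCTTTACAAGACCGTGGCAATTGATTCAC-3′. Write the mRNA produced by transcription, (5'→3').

5'-GUGAAUCAAUUGCCACGGUCUUGUAAAGCGGCCUGCAC-3'

RNA polymerase reads the template 3'→5' and synthesizes mRNA 5'→3' by base-pairing (A→U, T→A, G↔C). The complement of the template is CACGTCCGGCGAAATGTTCTGGCACCGTTAACTAAGTG; antiparallel, so 5'→3' the coding strand is GTGAATCAATTGCCACGGTCTTGTAAAGCGGCCTGCAC. Replace T with U for the mRNA.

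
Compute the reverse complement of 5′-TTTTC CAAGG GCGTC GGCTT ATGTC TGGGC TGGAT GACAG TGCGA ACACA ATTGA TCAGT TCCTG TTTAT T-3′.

Reading the sequence 3'→5' and pairing each base (A↔T, G↔C) gives the reverse complement directly.

5'-AATAAACAGGAACTGATCAATTGTGTTCGCACTGTCATCCAGCCCAGACATAAGCCGACGCCCTTGGAAAA-3'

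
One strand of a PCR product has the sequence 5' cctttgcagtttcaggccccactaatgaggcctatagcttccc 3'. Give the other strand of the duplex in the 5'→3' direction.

Pairing A↔T and G↔C gives GGAAACGTCAAAGTCCGGGGTGATTACTCCGGATATCGAAGGG, running 3'→5'. Reverse for the 5'→3' convention.

5'-GGGAAGCTATAGGCCTCATTAGTGGGGCCTGAAACTGCAAAGG-3'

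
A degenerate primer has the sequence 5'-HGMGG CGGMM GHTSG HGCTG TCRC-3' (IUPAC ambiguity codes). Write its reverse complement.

5'-GYGACAGCDCSADCKKCCGCCKCD-3'

Standard pairs A↔T, G↔C; ambiguity codes pair R↔Y, M↔K, S↔S, H↔D. Complement (DCKCCGCCKKCDASCDCGACAGYG), then reverse for 5'→3'.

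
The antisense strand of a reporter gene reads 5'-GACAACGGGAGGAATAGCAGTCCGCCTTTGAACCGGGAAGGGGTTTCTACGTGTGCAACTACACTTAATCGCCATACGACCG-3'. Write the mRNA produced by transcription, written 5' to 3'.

5'-CGGUCGUAUGGCGAUUAAGUGUAGUUGCACACGUAGAAACCCCUUCCCGGUUCAAAGGCGGACUGCUAUUCCUCCCGUUGUC-3'

RNA polymerase reads the template 3'→5' and synthesizes mRNA 5'→3' by base-pairing (A→U, T→A, G↔C). The complement of the template is CTGTTGCCCTCCTTATCGTCAGGCGGAAACTTGGCCCTTCCCCAAAGATGCACACGTTGATGTGAATTAGCGGTATGCTGGC; antiparallel, so 5'→3' the coding strand is CGGTCGTATGGCGATTAAGTGTAGTTGCACACGTAGAAACCCCTTCCCGGTTCAAAGGCGGACTGCTATTCCTCCCGTTGTC. Replace T with U for the mRNA.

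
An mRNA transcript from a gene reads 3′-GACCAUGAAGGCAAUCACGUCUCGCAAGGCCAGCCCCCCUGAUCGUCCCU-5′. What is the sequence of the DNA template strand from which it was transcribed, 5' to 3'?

5′-CTGGTACTTCCGTTAGTGCAGAGCGTTCCGGTCGGGGGGACTAGCAGGGA-3′

Written 5'→3' the mRNA is UCCCUGCUAGUCCCCCCGACCGGAACGCUCUGCACUAACGGAAGUACCAG, so the coding DNA strand is TCCCTGCTAGTCCCCCCGACCGGAACGCTCTGCACTAACGGAAGTACCAG. The template is its reverse complement.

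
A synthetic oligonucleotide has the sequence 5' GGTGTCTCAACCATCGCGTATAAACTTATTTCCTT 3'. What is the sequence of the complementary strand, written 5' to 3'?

5'-AAGGAAATAAGTTTATACGCGATGGTTGAGACACC-3'

Pairing A↔T and G↔C gives CCACAGAGTTGGTAGCGCATATTTGAATAAAGGAA, running 3'→5'. Reverse for the 5'→3' convention.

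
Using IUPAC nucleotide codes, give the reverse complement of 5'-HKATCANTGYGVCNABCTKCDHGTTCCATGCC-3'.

5'-GGCATGGAACDHGMAGVTNGBCRCANTGATMD-3'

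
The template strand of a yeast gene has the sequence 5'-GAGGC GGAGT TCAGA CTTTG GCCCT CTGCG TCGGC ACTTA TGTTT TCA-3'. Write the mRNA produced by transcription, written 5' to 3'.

The mRNA has the sequence of the coding strand (reverse complement of the template) with T→U. Reverse complement of GAGGCGGAGTTCAGACTTTGGCCCTCTGCGTCGGCACTTATGTTTTCA is TGAAAACATAAGTGCCGACGCAGAGGGCCAAAGTCTGAACTCCGCCTC; then T→U.

5′-UGAAAACAUAAGUGCCGACGCAGAGGGCCAAAGUCUGAACUCCGCCUC-3′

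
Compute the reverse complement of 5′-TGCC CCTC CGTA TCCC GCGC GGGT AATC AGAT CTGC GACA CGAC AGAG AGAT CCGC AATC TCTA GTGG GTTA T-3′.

Complement each base (A↔T, G↔C): ACGGGGAGGCATAGGGCGCGCCCATTAGTCTAGACGCTGTGCTGTCTCTCTAGGCGTTAGAGATCACCCAATA. Then reverse.

5'-ATAACCCACTAGAGATTGCGGATCTCTCTGTCGTGTCGCAGATCTGATTACCCGCGCGGGATACGGAGGGGCA-3'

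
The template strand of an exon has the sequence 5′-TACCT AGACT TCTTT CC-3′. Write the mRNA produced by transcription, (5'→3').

5′-GGAAAGAAGUCUAGGUA-3′

RNA polymerase reads the template 3'→5' and synthesizes mRNA 5'→3' by base-pairing (A→U, T→A, G↔C). The complement of the template is ATGGATCTGAAGAAAGG; antiparallel, so 5'→3' the coding strand is GGAAAGAAGTCTAGGTA. Replace T with U for the mRNA.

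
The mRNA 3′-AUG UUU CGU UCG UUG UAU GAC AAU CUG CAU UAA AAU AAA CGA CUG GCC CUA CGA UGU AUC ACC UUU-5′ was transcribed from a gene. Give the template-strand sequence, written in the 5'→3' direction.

Written 5'→3' the mRNA is UUUCCACUAUGUAGCAUCCCGGUCAGCAAAUAAAAUUACGUCUAACAGUAUGUUGCUUGCUUUGUA, so the coding DNA strand is TTTCCACTATGTAGCATCCCGGTCAGCAAATAAAATTACGTCTAACAGTATGTTGCTTGCTTTGTA. The template is its reverse complement.

5′-TACAAAGCAAGCAACATACTGTTAGACGTAATTTTATTTGCTGACCGGGATGCTACATAGTGGAAA-3′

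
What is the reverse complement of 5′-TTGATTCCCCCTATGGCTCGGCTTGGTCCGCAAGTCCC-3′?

5'-GGGACTTGCGGACCAAGCCGAGCCATAGGGGGAATCAA-3'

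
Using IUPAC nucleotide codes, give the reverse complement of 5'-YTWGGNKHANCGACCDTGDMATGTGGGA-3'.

5'-TCCCACATKHCAHGGTCGNTDMNCCWAR-3'

Standard pairs A↔T, G↔C; ambiguity codes pair Y↔R, M↔K, W↔W, D↔H, N↔N. Complement (RAWCCNMDTNGCTGGHACHKTACACCCT), then reverse for 5'→3'.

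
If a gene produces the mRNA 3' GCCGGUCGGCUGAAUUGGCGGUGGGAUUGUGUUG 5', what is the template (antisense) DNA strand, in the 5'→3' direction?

5'-CGGCCAGCCGACTTAACCGCCACCCTAACACAAC-3'

Written 5'→3' the mRNA is GUUGUGUUAGGGUGGCGGUUAAGUCGGCUGGCCG, so the coding DNA strand is GTTGTGTTAGGGTGGCGGTTAAGTCGGCTGGCCG. The template is its reverse complement.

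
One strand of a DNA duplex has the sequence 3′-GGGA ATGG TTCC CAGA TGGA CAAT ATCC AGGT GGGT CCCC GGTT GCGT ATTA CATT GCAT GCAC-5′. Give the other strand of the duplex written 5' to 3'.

5'-CCCTTACCAAGGGTCTACCTGTTATAGGTCCACCCAGGGGCCAACGCATAATGTAACGTACGTG-3'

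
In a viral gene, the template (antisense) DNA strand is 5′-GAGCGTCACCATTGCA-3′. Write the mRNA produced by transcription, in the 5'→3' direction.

5'-UGCAAUGGUGACGCUC-3'

The mRNA has the sequence of the coding strand (reverse complement of the template) with T→U. Reverse complement of GAGCGTCACCATTGCA is TGCAATGGTGACGCTC; then T→U.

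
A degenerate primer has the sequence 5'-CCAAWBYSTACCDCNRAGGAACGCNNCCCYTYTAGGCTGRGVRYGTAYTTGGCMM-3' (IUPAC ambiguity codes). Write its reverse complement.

5'-KKGCCAARTACRYBCYCAGCCTARARGGGNNGCGTTCCTYNGHGGTASRVWTTGG-3'

Standard pairs A↔T, G↔C; ambiguity codes pair R↔Y, M↔K, W↔W, S↔S, B↔V, D↔H, N↔N. Complement (GGTTWVRSATGGHGNYTCCTTGCGNNGGGRARATCCGACYCBYRCATRAACCGKK), then reverse for 5'→3'.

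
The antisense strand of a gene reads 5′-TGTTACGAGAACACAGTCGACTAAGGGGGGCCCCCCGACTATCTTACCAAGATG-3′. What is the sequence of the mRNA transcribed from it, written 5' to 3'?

RNA polymerase reads the template 3'→5' and synthesizes mRNA 5'→3' by base-pairing (A→U, T→A, G↔C). The complement of the template is ACAATGCTCTTGTGTCAGCTGATTCCCCCCGGGGGGCTGATAGAATGGTTCTAC; antiparallel, so 5'→3' the coding strand is CATCTTGGTAAGATAGTCGGGGGGCCCCCCTTAGTCGACTGTGTTCTCGTAACA. Replace T with U for the mRNA.

5'-CAUCUUGGUAAGAUAGUCGGGGGGCCCCCCUUAGUCGACUGUGUUCUCGUAACA-3'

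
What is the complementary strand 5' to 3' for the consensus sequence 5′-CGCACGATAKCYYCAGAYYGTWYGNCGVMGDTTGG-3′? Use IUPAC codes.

Standard pairs A↔T, G↔C; ambiguity codes pair Y↔R, M↔K, W↔W, D↔H, V↔B, N↔N. Complement (GCGTGCTATMGRRGTCTRRCAWRCNGCBKCHAACC), then reverse for 5'→3'.

5′-CCAAHCKBCGNCRWACRRTCTGRRGMTATCGTGCG-3′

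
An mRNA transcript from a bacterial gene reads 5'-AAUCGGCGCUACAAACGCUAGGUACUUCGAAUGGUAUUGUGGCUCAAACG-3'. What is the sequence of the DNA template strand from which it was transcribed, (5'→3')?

5′-CGTTTGAGCCACAATACCATTCGAAGTACCTAGCGTTTGTAGCGCCGATT-3′

Replace U with T to get the coding DNA strand: AATCGGCGCTACAAACGCTAGGTACTTCGAATGGTATTGTGGCTCAAACG. The template strand is its reverse complement (complement TTAGCCGCGATGTTTGCGATCCATGAAGCTTACCATAACACCGAGTTTGC, then reverse).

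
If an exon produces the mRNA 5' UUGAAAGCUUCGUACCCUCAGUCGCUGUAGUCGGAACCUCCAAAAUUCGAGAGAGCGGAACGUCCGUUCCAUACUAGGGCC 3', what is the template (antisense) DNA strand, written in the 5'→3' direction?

5′-GGCCCTAGTATGGAACGGACGTTCCGCTCTCTCGAATTTTGGAGGTTCCGACTACAGCGACTGAGGGTACGAAGCTTTCAA-3′

Replace U with T to get the coding DNA strand: TTGAAAGCTTCGTACCCTCAGTCGCTGTAGTCGGAACCTCCAAAATTCGAGAGAGCGGAACGTCCGTTCCATACTAGGGCC. The template strand is its reverse complement (complement AACTTTCGAAGCATGGGAGTCAGCGACATCAGCCTTGGAGGTTTTAAGCTCTCTCGCCTTGCAGGCAAGGTATGATCCCGG, then reverse).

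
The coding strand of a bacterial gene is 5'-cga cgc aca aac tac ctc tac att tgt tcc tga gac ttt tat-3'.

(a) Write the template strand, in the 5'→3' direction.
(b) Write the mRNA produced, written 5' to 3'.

(a) 5'-ATAAAAGTCTCAGGAACAAATGTAGAGGTAGTTTGTGCGTCG-3'
(b) 5'-CGACGCACAAACUACCUCUACAUUUGUUCCUGAGACUUUUAU-3'

(a) The template strand is the reverse complement of the coding strand: complement GCTGCGTGTTTGATGGAGATGTAAACAAGGACTCTGAAAATA, then reverse.
(b) mRNA matches the coding strand with T→U.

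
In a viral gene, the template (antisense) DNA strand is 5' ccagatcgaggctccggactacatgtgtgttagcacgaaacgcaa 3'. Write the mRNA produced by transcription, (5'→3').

5′-UUGCGUUUCGUGCUAACACACAUGUAGUCCGGAGCCUCGAUCUGG-3′

RNA polymerase reads the template 3'→5' and synthesizes mRNA 5'→3' by base-pairing (A→U, T→A, G↔C). The complement of the template is GGTCTAGCTCCGAGGCCTGATGTACACACAATCGTGCTTTGCGTT; antiparallel, so 5'→3' the coding strand is TTGCGTTTCGTGCTAACACACATGTAGTCCGGAGCCTCGATCTGG. Replace T with U for the mRNA.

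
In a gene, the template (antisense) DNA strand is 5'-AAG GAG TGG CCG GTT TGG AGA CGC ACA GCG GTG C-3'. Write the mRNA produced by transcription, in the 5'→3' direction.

5'-GCACCGCUGUGCGUCUCCAAACCGGCCACUCCUU-3'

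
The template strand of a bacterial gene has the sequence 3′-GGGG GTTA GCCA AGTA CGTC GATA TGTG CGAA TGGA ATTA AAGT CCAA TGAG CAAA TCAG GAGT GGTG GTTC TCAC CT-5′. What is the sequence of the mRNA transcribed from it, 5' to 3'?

Reading the template 3'→5' as shown, RNA polymerase pairs each base (A→U, T→A, G↔C) to build mRNA 5'→3' directly.

5'-CCCCCAAUCGGUUCAUGCAGCUAUACACGCUUACCUUAAUUUCAGGUUACUCGUUUAGUCCUCACCACCAAGAGUGGA-3'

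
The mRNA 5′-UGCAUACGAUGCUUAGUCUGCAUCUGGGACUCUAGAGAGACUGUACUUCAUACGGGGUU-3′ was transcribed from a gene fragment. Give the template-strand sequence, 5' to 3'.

5'-AACCCCGTATGAAGTACAGTCTCTCTAGAGTCCCAGATGCAGACTAAGCATCGTATGCA-3'

Replace U with T to get the coding DNA strand: TGCATACGATGCTTAGTCTGCATCTGGGACTCTAGAGAGACTGTACTTCATACGGGGTT. The template strand is its reverse complement (complement ACGTATGCTACGAATCAGACGTAGACCCTGAGATCTCTCTGACATGAAGTATGCCCCAA, then reverse).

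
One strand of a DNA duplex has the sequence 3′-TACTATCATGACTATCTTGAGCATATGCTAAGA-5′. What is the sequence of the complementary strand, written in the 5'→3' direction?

5'-ATGATAGTACTGATAGAACTCGTATACGATTCT-3'

The strand is given 3'→5', so its complement runs 5'→3' in the same left-to-right order: pair each base A↔T, G↔C.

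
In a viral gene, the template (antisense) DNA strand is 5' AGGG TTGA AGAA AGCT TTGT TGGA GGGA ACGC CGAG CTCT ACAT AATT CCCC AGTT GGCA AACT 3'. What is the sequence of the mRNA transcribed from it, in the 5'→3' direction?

5'-AGUUUGCCAACUGGGGAAUUAUGUAGAGCUCGGCGUUCCCUCCAACAAAGCUUUCUUCAACCCU-3'

RNA polymerase reads the template 3'→5' and synthesizes mRNA 5'→3' by base-pairing (A→U, T→A, G↔C). The complement of the template is TCCCAACTTCTTTCGAAACAACCTCCCTTGCGGCTCGAGATGTATTAAGGGGTCAACCGTTTGA; antiparallel, so 5'→3' the coding strand is AGTTTGCCAACTGGGGAATTATGTAGAGCTCGGCGTTCCCTCCAACAAAGCTTTCTTCAACCCT. Replace T with U for the mRNA.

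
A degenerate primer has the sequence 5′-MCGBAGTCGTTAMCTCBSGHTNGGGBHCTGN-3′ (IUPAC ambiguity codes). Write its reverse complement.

5'-NCAGDVCCCNADCSVGAGKTAACGACTVCGK-3'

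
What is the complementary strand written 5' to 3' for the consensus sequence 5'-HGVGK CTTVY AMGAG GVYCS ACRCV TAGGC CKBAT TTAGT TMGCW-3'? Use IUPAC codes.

Standard pairs A↔T, G↔C; ambiguity codes pair R↔Y, M↔K, W↔W, S↔S, B↔V, H↔D. Complement (DCBCMGAABRTKCTCCBRGSTGYGBATCCGGMVTAAATCAAKCGW), then reverse for 5'→3'.

5'-WGCKAACTAAATVMGGCCTABGYGTSGRBCCTCKTRBAAGMCBCD-3'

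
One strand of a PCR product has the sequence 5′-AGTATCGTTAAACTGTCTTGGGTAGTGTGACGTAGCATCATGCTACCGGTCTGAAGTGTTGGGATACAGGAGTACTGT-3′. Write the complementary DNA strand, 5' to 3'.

Pairing A↔T and G↔C gives TCATAGCAATTTGACAGAACCCATCACACTGCATCGTAGTACGATGGCCAGACTTCACAACCCTATGTCCTCATGACA, running 3'→5'. Reverse for the 5'→3' convention.

5'-ACAGTACTCCTGTATCCCAACACTTCAGACCGGTAGCATGATGCTACGTCACACTACCCAAGACAGTTTAACGATACT-3'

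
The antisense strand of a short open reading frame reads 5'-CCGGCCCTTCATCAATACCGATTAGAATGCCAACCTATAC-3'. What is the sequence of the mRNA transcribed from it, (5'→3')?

5'-GUAUAGGUUGGCAUUCUAAUCGGUAUUGAUGAAGGGCCGG-3'

The mRNA has the sequence of the coding strand (reverse complement of the template) with T→U. Reverse complement of CCGGCCCTTCATCAATACCGATTAGAATGCCAACCTATAC is GTATAGGTTGGCATTCTAATCGGTATTGATGAAGGGCCGG; then T→U.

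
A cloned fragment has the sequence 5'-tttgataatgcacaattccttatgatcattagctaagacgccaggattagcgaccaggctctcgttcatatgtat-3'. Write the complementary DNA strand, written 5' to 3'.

The complement of TTTGATAATGCACAATTCCTTATGATCATTAGCTAAGACGCCAGGATTAGCGACCAGGCTCTCGTTCATATGTAT is AAACTATTACGTGTTAAGGAATACTAGTAATCGATTCTGCGGTCCTAATCGCTGGTCCGAGAGCAAGTATACATA (A↔T, G↔C). DNA strands are antiparallel, so the complementary strand runs 3'→5'; reversing gives the 5'→3' form.

5'-ATACATATGAACGAGAGCCTGGTCGCTAATCCTGGCGTCTTAGCTAATGATCATAAGGAATTGTGCATTATCAAA-3'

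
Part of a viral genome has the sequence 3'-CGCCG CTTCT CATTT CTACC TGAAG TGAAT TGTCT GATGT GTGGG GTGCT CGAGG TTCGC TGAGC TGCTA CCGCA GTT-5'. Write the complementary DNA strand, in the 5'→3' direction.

The strand is given 3'→5', so its complement runs 5'→3' in the same left-to-right order: pair each base A↔T, G↔C.

5'-GCGGCGAAGAGTAAAGATGGACTTCACTTAACAGACTACACACCCCACGAGCTCCAAGCGACTCGACGATGGCGTCAA-3'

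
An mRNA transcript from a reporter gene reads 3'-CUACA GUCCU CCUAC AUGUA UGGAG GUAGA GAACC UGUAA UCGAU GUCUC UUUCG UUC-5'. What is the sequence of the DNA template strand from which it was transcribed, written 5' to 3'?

5'-GATGTCAGGAGGATGTACATACCTCCATCTCTTGGACATTAGCTACAGAGAAAGCAAG-3'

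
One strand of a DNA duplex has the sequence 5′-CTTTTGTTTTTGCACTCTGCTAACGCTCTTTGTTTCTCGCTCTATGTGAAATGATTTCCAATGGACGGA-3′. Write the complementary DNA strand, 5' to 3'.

Pairing A↔T and G↔C gives GAAAACAAAAACGTGAGACGATTGCGAGAAACAAAGAGCGAGATACACTTTACTAAAGGTTACCTGCCT, running 3'→5'. Reverse for the 5'→3' convention.

5′-TCCGTCCATTGGAAATCATTTCACATAGAGCGAGAAACAAAGAGCGTTAGCAGAGTGCAAAAACAAAAG-3′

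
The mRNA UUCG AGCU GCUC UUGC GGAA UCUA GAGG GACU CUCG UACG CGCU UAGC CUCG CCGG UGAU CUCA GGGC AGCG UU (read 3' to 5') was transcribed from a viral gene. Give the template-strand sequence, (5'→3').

Written 5'→3' the mRNA is UUGCGACGGGACUCUAGUGGCCGCUCCGAUUCGCGCAUGCUCUCAGGGAGAUCUAAGGCGUUCUCGUCGAGCUU, so the coding DNA strand is TTGCGACGGGACTCTAGTGGCCGCTCCGATTCGCGCATGCTCTCAGGGAGATCTAAGGCGTTCTCGTCGAGCTT. The template is its reverse complement.

5′-AAGCTCGACGAGAACGCCTTAGATCTCCCTGAGAGCATGCGCGAATCGGAGCGGCCACTAGAGTCCCGTCGCAA-3′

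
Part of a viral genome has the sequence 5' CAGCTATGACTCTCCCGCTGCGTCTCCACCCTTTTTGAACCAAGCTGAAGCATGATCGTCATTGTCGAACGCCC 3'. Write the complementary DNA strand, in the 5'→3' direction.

5'-GGGCGTTCGACAATGACGATCATGCTTCAGCTTGGTTCAAAAAGGGTGGAGACGCAGCGGGAGAGTCATAGCTG-3'

The complement of CAGCTATGACTCTCCCGCTGCGTCTCCACCCTTTTTGAACCAAGCTGAAGCATGATCGTCATTGTCGAACGCCC is GTCGATACTGAGAGGGCGACGCAGAGGTGGGAAAAACTTGGTTCGACTTCGTACTAGCAGTAACAGCTTGCGGG (A↔T, G↔C). DNA strands are antiparallel, so the complementary strand runs 3'→5'; reversing gives the 5'→3' form.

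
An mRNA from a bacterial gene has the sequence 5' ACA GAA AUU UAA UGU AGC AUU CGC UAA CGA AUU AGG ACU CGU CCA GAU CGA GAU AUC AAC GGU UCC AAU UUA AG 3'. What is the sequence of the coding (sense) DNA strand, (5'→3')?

5'-ACAGAAATTTAATGTAGCATTCGCTAACGAATTAGGACTCGTCCAGATCGAGATATCAACGGTTCCAATTTAAG-3'

The coding DNA strand has the same 5'→3' sequence as the mRNA with U replaced by T.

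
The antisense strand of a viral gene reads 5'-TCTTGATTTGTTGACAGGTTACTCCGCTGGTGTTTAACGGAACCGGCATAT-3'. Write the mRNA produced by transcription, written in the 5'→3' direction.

5'-AUAUGCCGGUUCCGUUAAACACCAGCGGAGUAACCUGUCAACAAAUCAAGA-3'

RNA polymerase reads the template 3'→5' and synthesizes mRNA 5'→3' by base-pairing (A→U, T→A, G↔C). The complement of the template is AGAACTAAACAACTGTCCAATGAGGCGACCACAAATTGCCTTGGCCGTATA; antiparallel, so 5'→3' the coding strand is ATATGCCGGTTCCGTTAAACACCAGCGGAGTAACCTGTCAACAAATCAAGA. Replace T with U for the mRNA.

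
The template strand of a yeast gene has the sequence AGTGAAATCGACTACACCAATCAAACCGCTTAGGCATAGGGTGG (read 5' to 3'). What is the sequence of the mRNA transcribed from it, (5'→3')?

5′-CCACCCUAUGCCUAAGCGGUUUGAUUGGUGUAGUCGAUUUCACU-3′

The mRNA has the sequence of the coding strand (reverse complement of the template) with T→U. Reverse complement of AGTGAAATCGACTACACCAATCAAACCGCTTAGGCATAGGGTGG is CCACCCTATGCCTAAGCGGTTTGATTGGTGTAGTCGATTTCACT; then T→U.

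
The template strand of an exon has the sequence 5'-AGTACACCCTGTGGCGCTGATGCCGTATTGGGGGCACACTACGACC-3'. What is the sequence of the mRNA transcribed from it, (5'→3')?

The mRNA has the sequence of the coding strand (reverse complement of the template) with T→U. Reverse complement of AGTACACCCTGTGGCGCTGATGCCGTATTGGGGGCACACTACGACC is GGTCGTAGTGTGCCCCCAATACGGCATCAGCGCCACAGGGTGTACT; then T→U.

5'-GGUCGUAGUGUGCCCCCAAUACGGCAUCAGCGCCACAGGGUGUACU-3'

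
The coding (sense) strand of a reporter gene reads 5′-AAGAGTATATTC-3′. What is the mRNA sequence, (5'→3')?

5'-AAGAGUAUAUUC-3'

The mRNA is synthesized from the template strand, so it matches the coding strand with T replaced by U.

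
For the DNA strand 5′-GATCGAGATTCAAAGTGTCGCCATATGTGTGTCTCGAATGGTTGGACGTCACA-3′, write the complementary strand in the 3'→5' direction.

3'-CTAGCTCTAAGTTTCACAGCGGTATACACACAGAGCTTACCAACCTGCAGTGT-5'

Base-pairing A↔T, G↔C gives the complement. The complementary strand is antiparallel, so paired with a 5'→3' strand it runs 3'→5'.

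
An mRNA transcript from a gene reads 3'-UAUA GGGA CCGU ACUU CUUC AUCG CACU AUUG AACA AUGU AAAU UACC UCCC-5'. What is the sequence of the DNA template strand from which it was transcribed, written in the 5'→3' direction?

5'-ATATCCCTGGCATGAAGAAGTAGCGTGATAACTTGTTACATTTAATGGAGGG-3'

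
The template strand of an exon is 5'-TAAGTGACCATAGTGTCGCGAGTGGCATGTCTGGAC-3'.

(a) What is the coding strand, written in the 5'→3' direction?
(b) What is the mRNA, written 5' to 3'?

(a) 5'-GTCCAGACATGCCACTCGCGACACTATGGTCACTTA-3'
(b) 5'-GUCCAGACAUGCCACUCGCGACACUAUGGUCACUUA-3'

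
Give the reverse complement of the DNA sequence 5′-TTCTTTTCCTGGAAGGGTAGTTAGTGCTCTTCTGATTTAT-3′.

5'-ATAAATCAGAAGAGCACTAACTACCCTTCCAGGAAAAGAA-3'

Complement each base (A↔T, G↔C): AAGAAAAGGACCTTCCCATCAATCACGAGAAGACTAAATA. Then reverse.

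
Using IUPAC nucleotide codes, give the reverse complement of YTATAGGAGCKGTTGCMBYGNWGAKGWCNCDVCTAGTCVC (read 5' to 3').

5'-GBGACTAGBHGNGWCMTCWNCRVKGCAACMGCTCCTATAR-3'

Standard pairs A↔T, G↔C; ambiguity codes pair Y↔R, M↔K, W↔W, B↔V, D↔H, N↔N. Complement (RATATCCTCGMCAACGKVRCNWCTMCWGNGHBGATCAGBG), then reverse for 5'→3'.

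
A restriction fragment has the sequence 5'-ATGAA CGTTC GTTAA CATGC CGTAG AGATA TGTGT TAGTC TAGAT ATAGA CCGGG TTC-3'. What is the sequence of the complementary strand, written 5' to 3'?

Pairing A↔T and G↔C gives TACTTGCAAGCAATTGTACGGCATCTCTATACACAATCAGATCTATATCTGGCCCAAG, running 3'→5'. Reverse for the 5'→3' convention.

5'-GAACCCGGTCTATATCTAGACTAACACATATCTCTACGGCATGTTAACGAACGTTCAT-3'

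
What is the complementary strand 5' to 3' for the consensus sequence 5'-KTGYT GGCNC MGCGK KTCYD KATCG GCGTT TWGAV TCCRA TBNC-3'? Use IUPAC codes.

5'-GNVATYGGABTCWAAACGCCGATMHRGAMMCGCKGNGCCARCAM-3'

Standard pairs A↔T, G↔C; ambiguity codes pair R↔Y, M↔K, W↔W, B↔V, D↔H, N↔N. Complement (MACRACCGNGKCGCMMAGRHMTAGCCGCAAAWCTBAGGYTAVNG), then reverse for 5'→3'.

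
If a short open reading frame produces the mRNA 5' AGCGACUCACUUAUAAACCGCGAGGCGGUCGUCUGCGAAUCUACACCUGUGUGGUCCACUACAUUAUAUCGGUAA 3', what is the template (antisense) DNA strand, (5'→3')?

Replace U with T to get the coding DNA strand: AGCGACTCACTTATAAACCGCGAGGCGGTCGTCTGCGAATCTACACCTGTGTGGTCCACTACATTATATCGGTAA. The template strand is its reverse complement (complement TCGCTGAGTGAATATTTGGCGCTCCGCCAGCAGACGCTTAGATGTGGACACACCAGGTGATGTAATATAGCCATT, then reverse).

5'-TTACCGATATAATGTAGTGGACCACACAGGTGTAGATTCGCAGACGACCGCCTCGCGGTTTATAAGTGAGTCGCT-3'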